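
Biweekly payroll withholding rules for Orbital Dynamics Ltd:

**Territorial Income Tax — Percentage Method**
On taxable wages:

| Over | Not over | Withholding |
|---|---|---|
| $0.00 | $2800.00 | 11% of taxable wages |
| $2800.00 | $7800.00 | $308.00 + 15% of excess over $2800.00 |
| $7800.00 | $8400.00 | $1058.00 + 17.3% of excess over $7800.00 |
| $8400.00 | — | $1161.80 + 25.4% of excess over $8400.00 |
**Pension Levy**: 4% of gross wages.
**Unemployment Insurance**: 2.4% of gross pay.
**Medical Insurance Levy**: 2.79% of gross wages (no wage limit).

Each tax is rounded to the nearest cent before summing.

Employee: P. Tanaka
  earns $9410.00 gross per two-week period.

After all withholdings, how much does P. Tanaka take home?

Territorial Income Tax: taxable = $9410.00
  $1161.80 + 25.4% × ($9410.00 − $8400.00) = $1161.80 + 25.4% × $1010.00 = $1418.34
Pension Levy: 4% × $9410.00 = $376.40
Unemployment Insurance: 2.4% × $9410.00 = $225.84
Medical Insurance Levy: 2.79% × $9410.00 = $262.54
Total withheld: $1418.34 + $376.40 + $225.84 + $262.54 = $2283.12
Net pay: $9410.00 − $2283.12 = $7126.88

$7126.88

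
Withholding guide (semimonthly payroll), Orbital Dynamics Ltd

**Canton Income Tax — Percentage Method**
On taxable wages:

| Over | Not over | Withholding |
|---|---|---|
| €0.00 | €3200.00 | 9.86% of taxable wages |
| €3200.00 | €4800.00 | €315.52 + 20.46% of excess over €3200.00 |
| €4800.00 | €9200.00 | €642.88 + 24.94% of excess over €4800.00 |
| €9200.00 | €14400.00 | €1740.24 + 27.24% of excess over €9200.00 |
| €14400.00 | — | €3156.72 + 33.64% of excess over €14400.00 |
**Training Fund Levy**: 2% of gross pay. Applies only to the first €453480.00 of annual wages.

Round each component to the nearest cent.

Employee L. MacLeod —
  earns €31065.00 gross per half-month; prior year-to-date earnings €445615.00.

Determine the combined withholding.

€8920.13

Canton Income Tax: taxable = €31065.00
  €3156.72 + 33.64% × (€31065.00 − €14400.00) = €3156.72 + 33.64% × €16665.00 = €8762.83
Training Fund Levy: cap €453480.00 − YTD €445615.00 = €7865.00 subject; 2% × €7865.00 = €157.30
Total: €8762.83 + €157.30 = €8920.13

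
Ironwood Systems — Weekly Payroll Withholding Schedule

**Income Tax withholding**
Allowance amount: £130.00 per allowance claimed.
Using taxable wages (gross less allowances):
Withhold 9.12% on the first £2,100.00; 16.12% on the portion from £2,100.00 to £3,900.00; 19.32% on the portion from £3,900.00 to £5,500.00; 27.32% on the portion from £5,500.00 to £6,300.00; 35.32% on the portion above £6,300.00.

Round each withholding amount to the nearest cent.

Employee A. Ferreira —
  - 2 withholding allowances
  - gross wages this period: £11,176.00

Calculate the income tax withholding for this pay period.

£2,639.73

Income Tax: taxable = £11,176.00 − 2×£130.00 = £10,916.00
  £1,009.36 + 35.32% × (£10,916.00 − £6,300.00) = £1,009.36 + 35.32% × £4,616.00 = £2,639.73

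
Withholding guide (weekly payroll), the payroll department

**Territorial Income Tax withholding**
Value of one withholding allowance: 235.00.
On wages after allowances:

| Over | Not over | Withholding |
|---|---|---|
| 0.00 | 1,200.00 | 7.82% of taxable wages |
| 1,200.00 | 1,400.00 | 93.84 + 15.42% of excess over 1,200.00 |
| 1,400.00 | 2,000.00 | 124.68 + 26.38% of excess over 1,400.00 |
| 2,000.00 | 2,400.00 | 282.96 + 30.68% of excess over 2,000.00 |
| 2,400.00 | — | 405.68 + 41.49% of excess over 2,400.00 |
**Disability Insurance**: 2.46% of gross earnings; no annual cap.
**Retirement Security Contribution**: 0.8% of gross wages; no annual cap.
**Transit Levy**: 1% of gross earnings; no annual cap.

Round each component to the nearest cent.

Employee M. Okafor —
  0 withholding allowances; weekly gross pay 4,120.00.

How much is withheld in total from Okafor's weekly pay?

Territorial Income Tax: taxable = 4,120.00
  405.68 + 41.49% × (4,120.00 − 2,400.00) = 405.68 + 41.49% × 1,720.00 = 1,119.31
Disability Insurance: 2.46% × 4,120.00 = 101.35
Retirement Security Contribution: 0.8% × 4,120.00 = 32.96
Transit Levy: 1% × 4,120.00 = 41.20
Total: 1,119.31 + 101.35 + 32.96 + 41.20 = 1,294.82

1,294.82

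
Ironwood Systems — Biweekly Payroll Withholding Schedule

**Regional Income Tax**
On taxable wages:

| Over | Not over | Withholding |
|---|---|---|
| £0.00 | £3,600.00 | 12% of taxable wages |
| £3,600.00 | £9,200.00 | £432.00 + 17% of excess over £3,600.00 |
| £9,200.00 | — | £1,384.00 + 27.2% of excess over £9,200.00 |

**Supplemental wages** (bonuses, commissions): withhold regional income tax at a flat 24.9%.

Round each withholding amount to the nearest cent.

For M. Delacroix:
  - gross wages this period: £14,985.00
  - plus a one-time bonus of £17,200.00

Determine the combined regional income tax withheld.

Regional Income Tax: taxable = £14,985.00
  £1,384.00 + 27.2% × (£14,985.00 − £9,200.00) = £1,384.00 + 27.2% × £5,785.00 = £2,957.52
Supplemental (24.9% flat on bonus): 24.9% × £17,200.00 = £4,282.80
Total regional income tax: £2,957.52 + £4,282.80 = £7,240.32

£7,240.32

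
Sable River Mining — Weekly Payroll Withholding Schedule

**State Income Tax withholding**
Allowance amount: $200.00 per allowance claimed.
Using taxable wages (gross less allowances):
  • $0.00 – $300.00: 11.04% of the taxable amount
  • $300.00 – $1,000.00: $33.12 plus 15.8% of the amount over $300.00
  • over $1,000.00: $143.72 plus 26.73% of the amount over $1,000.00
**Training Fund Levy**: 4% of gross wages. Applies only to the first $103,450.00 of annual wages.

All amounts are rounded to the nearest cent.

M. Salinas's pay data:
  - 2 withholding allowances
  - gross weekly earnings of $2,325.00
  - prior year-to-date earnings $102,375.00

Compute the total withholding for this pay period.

State Income Tax: taxable = $2,325.00 − 2×$200.00 = $1,925.00
  $143.72 + 26.73% × ($1,925.00 − $1,000.00) = $143.72 + 26.73% × $925.00 = $390.97
Training Fund Levy: cap $103,450.00 − YTD $102,375.00 = $1,075.00 subject; 4% × $1,075.00 = $43.00
Total: $390.97 + $43.00 = $433.97

$433.97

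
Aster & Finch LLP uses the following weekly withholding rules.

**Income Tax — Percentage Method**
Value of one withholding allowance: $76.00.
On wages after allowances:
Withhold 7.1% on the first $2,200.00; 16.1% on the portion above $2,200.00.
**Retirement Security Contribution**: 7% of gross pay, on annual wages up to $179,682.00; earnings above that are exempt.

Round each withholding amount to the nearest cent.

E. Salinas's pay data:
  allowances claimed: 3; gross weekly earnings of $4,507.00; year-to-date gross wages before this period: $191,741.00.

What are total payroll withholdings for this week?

$490.92

Income Tax: taxable = $4,507.00 − 3×$76.00 = $4,279.00
  $156.20 + 16.1% × ($4,279.00 − $2,200.00) = $156.20 + 16.1% × $2,079.00 = $490.92
Retirement Security Contribution: YTD $191,741.00 ≥ cap $179,682.00 → $0.00
Total: $490.92 + $0.00 = $490.92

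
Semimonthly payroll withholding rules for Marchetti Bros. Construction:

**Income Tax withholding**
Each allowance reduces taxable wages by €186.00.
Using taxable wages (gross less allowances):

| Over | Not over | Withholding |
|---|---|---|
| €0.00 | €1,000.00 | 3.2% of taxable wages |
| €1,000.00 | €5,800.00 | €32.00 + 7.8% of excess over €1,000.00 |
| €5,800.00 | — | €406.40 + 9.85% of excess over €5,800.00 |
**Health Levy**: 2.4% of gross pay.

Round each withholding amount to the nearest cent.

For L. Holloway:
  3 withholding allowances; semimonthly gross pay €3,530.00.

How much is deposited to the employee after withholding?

Income Tax: taxable = €3,530.00 − 3×€186.00 = €2,972.00
  €32.00 + 7.8% × (€2,972.00 − €1,000.00) = €32.00 + 7.8% × €1,972.00 = €185.82
Health Levy: 2.4% × €3,530.00 = €84.72
Total withheld: €185.82 + €84.72 = €270.54
Net pay: €3,530.00 − €270.54 = €3,259.46

€3,259.46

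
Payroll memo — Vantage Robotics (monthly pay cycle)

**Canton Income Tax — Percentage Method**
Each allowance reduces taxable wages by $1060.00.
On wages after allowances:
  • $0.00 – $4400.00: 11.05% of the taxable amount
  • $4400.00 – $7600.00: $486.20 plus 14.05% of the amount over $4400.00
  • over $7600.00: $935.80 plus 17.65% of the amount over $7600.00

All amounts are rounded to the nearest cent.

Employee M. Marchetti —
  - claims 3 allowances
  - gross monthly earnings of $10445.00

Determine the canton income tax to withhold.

$888.73

Canton Income Tax: taxable = $10445.00 − 3×$1060.00 = $7265.00
  $486.20 + 14.05% × ($7265.00 − $4400.00) = $486.20 + 14.05% × $2865.00 = $888.73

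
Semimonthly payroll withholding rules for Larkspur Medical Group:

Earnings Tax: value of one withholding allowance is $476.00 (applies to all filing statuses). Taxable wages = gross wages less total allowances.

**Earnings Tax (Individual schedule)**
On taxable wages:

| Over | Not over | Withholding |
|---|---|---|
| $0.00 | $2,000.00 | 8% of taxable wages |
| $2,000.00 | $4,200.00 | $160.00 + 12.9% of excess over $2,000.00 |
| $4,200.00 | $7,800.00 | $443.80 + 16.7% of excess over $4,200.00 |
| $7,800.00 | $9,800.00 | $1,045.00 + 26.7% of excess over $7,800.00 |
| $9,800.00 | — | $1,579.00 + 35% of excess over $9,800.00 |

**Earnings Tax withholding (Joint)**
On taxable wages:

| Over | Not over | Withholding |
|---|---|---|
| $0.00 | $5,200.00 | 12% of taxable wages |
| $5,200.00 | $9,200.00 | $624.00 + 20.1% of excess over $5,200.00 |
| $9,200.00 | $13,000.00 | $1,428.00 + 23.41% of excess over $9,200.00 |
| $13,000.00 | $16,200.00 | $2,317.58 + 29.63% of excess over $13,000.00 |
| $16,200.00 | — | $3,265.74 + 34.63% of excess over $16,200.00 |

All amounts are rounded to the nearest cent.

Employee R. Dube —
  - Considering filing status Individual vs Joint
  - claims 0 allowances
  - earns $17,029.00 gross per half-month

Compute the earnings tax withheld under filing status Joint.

$3,552.82

Earnings Tax (Joint): taxable = $17,029.00
  $3,265.74 + 34.63% × ($17,029.00 − $16,200.00) = $3,265.74 + 34.63% × $829.00 = $3,552.82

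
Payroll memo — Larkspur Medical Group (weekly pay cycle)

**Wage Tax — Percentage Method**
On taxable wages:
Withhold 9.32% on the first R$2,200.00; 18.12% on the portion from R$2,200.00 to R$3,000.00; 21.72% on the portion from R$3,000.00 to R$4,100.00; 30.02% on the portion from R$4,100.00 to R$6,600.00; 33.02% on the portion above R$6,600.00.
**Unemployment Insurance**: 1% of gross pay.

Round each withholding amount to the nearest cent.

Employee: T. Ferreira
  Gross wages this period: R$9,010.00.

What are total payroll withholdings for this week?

Wage Tax: taxable = R$9,010.00
  R$1,339.42 + 33.02% × (R$9,010.00 − R$6,600.00) = R$1,339.42 + 33.02% × R$2,410.00 = R$2,135.20
Unemployment Insurance: 1% × R$9,010.00 = R$90.10
Total: R$2,135.20 + R$90.10 = R$2,225.30

R$2,225.30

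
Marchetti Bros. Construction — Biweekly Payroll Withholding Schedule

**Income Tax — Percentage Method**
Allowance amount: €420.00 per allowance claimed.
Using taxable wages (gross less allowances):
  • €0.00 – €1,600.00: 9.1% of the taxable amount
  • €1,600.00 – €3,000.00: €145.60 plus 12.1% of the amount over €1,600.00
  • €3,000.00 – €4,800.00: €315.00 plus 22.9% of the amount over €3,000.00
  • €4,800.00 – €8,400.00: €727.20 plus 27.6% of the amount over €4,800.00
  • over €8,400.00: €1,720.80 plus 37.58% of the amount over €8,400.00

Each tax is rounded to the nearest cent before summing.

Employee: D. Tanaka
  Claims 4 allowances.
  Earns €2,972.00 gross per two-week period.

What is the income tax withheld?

€117.57

Income Tax: taxable = €2,972.00 − 4×€420.00 = €1,292.00
  9.1% × €1,292.00 = €117.57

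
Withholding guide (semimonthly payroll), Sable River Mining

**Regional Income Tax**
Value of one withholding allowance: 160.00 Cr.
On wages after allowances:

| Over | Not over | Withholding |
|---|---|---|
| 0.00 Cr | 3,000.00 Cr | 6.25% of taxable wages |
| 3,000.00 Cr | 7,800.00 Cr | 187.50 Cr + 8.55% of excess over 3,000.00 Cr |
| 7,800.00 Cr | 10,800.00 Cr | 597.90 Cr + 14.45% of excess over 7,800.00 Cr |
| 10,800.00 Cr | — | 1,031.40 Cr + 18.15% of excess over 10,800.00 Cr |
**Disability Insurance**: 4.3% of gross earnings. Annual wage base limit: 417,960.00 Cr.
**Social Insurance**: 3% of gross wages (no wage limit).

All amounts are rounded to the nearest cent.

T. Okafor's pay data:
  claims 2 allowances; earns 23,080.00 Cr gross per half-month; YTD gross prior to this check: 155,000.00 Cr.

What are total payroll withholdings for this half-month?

4,886.98 Cr

Regional Income Tax: taxable = 23,080.00 Cr − 2×160.00 Cr = 22,760.00 Cr
  1,031.40 Cr + 18.15% × (22,760.00 Cr − 10,800.00 Cr) = 1,031.40 Cr + 18.15% × 11,960.00 Cr = 3,202.14 Cr
Disability Insurance: 4.3% × 23,080.00 Cr = 992.44 Cr
Social Insurance: 3% × 23,080.00 Cr = 692.40 Cr
Total: 3,202.14 Cr + 992.44 Cr + 692.40 Cr = 4,886.98 Cr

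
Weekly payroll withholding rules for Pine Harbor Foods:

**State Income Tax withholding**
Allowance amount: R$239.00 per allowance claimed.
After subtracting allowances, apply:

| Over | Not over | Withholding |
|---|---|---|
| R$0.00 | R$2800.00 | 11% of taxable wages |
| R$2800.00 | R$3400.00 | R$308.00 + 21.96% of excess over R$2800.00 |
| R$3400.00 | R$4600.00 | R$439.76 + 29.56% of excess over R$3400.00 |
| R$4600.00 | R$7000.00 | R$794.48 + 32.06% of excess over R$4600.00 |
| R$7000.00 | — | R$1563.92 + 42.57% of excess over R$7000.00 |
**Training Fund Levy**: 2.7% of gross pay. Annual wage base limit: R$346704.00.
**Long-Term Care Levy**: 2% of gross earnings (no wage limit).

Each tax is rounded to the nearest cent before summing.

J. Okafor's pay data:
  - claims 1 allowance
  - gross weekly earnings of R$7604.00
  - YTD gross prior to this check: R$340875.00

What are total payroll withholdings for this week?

R$2028.76

State Income Tax: taxable = R$7604.00 − 1×R$239.00 = R$7365.00
  R$1563.92 + 42.57% × (R$7365.00 − R$7000.00) = R$1563.92 + 42.57% × R$365.00 = R$1719.30
Training Fund Levy: cap R$346704.00 − YTD R$340875.00 = R$5829.00 subject; 2.7% × R$5829.00 = R$157.38
Long-Term Care Levy: 2% × R$7604.00 = R$152.08
Total: R$1719.30 + R$157.38 + R$152.08 = R$2028.76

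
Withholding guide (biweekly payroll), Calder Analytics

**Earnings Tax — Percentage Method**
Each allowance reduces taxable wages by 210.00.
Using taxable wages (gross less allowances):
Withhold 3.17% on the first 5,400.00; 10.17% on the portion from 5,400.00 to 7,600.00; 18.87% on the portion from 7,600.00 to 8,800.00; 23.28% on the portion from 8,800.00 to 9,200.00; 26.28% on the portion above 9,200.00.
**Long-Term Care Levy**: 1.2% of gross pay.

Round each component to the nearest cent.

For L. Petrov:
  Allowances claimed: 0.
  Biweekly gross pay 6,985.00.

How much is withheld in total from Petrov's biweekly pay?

416.19

Earnings Tax: taxable = 6,985.00
  171.18 + 10.17% × (6,985.00 − 5,400.00) = 171.18 + 10.17% × 1,585.00 = 332.37
Long-Term Care Levy: 1.2% × 6,985.00 = 83.82
Total: 332.37 + 83.82 = 416.19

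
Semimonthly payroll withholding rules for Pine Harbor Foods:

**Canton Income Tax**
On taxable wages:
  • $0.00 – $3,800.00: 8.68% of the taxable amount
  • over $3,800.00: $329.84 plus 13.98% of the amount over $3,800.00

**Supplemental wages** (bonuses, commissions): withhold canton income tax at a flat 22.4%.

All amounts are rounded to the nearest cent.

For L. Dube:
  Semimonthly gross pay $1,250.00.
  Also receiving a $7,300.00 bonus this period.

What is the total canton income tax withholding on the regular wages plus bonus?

$1,743.70

Canton Income Tax: taxable = $1,250.00
  8.68% × $1,250.00 = $108.50
Supplemental (22.4% flat on bonus): 22.4% × $7,300.00 = $1,635.20
Total canton income tax: $108.50 + $1,635.20 = $1,743.70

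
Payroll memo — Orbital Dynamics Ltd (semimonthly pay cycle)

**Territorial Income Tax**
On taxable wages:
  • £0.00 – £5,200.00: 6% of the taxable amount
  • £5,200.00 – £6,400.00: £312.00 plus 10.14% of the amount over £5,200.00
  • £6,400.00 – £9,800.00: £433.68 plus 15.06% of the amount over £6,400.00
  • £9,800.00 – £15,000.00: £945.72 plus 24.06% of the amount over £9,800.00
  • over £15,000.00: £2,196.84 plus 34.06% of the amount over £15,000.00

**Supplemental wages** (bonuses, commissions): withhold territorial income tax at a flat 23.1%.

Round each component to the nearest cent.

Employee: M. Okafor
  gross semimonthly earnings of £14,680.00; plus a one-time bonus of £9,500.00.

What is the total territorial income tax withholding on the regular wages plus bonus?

Territorial Income Tax: taxable = £14,680.00
  £945.72 + 24.06% × (£14,680.00 − £9,800.00) = £945.72 + 24.06% × £4,880.00 = £2,119.85
Supplemental (23.1% flat on bonus): 23.1% × £9,500.00 = £2,194.50
Total territorial income tax: £2,119.85 + £2,194.50 = £4,314.35

£4,314.35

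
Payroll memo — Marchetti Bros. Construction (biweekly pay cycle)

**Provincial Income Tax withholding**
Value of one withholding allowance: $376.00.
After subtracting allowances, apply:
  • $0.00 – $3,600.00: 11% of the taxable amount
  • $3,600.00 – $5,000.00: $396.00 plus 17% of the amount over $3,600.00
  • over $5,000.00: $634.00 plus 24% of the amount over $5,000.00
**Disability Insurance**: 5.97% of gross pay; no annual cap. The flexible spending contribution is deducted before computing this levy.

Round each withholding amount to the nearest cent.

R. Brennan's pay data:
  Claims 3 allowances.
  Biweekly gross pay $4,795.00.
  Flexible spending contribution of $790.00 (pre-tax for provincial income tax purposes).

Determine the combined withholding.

Provincial Income Tax: taxable = $4,795.00 − $790.00 − 3×$376.00 = $2,877.00
  11% × $2,877.00 = $316.47
Disability Insurance: 5.97% × $4,005.00 = $239.10
Total: $316.47 + $239.10 = $555.57

$555.57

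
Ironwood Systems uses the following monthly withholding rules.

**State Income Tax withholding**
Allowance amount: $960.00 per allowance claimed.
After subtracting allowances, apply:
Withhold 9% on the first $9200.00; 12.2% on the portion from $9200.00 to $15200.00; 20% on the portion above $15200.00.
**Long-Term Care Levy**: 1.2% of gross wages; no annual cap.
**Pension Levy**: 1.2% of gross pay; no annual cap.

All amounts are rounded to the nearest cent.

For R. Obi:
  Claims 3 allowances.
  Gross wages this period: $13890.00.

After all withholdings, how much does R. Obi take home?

State Income Tax: taxable = $13890.00 − 3×$960.00 = $11010.00
  $828.00 + 12.2% × ($11010.00 − $9200.00) = $828.00 + 12.2% × $1810.00 = $1048.82
Long-Term Care Levy: 1.2% × $13890.00 = $166.68
Pension Levy: 1.2% × $13890.00 = $166.68
Total withheld: $1048.82 + $166.68 + $166.68 = $1382.18
Net pay: $13890.00 − $1382.18 = $12507.82

$12507.82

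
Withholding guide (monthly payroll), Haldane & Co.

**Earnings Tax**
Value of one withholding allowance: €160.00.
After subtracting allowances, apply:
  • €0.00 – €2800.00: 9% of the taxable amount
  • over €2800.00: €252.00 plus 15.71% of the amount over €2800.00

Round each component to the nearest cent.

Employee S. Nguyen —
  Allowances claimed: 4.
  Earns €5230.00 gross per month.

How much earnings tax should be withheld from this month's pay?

€533.21

Earnings Tax: taxable = €5230.00 − 4×€160.00 = €4590.00
  €252.00 + 15.71% × (€4590.00 − €2800.00) = €252.00 + 15.71% × €1790.00 = €533.21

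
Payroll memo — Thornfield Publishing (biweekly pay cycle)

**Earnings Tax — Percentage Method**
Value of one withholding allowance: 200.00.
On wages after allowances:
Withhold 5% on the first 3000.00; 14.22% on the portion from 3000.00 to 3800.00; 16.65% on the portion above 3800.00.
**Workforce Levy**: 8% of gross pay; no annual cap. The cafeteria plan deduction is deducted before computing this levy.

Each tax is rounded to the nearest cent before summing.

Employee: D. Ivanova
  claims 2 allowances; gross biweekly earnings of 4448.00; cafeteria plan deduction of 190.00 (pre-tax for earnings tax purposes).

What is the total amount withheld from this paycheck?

614.06

Earnings Tax: taxable = 4448.00 − 190.00 − 2×200.00 = 3858.00
  263.76 + 16.65% × (3858.00 − 3800.00) = 263.76 + 16.65% × 58.00 = 273.42
Workforce Levy: 8% × 4258.00 = 340.64
Total: 273.42 + 340.64 = 614.06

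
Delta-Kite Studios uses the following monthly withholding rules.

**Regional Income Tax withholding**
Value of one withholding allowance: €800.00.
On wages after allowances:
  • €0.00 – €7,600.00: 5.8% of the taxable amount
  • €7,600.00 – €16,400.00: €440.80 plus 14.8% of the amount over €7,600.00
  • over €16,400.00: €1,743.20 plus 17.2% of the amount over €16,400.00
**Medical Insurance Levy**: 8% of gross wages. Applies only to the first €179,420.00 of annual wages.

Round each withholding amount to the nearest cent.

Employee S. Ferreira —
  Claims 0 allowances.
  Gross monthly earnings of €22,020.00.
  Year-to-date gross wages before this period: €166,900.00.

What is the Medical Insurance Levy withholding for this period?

€1,001.60

Medical Insurance Levy: cap €179,420.00 − YTD €166,900.00 = €12,520.00 subject; 8% × €12,520.00 = €1,001.60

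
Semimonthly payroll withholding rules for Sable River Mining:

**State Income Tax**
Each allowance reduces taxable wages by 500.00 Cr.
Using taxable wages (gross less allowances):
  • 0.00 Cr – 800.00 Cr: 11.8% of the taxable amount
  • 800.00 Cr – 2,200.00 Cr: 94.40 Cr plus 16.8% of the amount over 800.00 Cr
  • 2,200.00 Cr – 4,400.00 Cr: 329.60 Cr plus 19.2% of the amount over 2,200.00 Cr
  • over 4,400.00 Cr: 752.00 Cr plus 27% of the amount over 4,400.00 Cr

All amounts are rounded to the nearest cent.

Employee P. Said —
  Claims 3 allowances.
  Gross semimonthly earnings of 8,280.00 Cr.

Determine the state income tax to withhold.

1,394.60 Cr

State Income Tax: taxable = 8,280.00 Cr − 3×500.00 Cr = 6,780.00 Cr
  752.00 Cr + 27% × (6,780.00 Cr − 4,400.00 Cr) = 752.00 Cr + 27% × 2,380.00 Cr = 1,394.60 Cr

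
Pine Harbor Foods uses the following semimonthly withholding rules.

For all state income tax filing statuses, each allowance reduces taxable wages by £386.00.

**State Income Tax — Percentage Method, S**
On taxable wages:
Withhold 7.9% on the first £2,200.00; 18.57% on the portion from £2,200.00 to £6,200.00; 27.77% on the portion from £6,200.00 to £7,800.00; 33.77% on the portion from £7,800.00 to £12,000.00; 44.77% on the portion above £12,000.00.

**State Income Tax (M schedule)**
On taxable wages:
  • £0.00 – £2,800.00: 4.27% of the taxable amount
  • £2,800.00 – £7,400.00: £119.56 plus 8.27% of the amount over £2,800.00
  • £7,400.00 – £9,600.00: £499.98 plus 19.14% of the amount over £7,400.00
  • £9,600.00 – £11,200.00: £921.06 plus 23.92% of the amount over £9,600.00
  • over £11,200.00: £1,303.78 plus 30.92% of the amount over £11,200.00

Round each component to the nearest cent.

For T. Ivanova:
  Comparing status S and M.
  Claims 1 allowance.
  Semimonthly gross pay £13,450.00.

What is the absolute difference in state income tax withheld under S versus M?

State Income Tax (S): taxable = £13,450.00 − 1×£386.00 = £13,064.00
  £2,779.26 + 44.77% × (£13,064.00 − £12,000.00) = £2,779.26 + 44.77% × £1,064.00 = £3,255.61
State Income Tax (M): taxable = £13,450.00 − 1×£386.00 = £13,064.00
  £1,303.78 + 30.92% × (£13,064.00 − £11,200.00) = £1,303.78 + 30.92% × £1,864.00 = £1,880.13
Difference: |£3,255.61 − £1,880.13| = £1,375.48 (higher under S)

£1,375.48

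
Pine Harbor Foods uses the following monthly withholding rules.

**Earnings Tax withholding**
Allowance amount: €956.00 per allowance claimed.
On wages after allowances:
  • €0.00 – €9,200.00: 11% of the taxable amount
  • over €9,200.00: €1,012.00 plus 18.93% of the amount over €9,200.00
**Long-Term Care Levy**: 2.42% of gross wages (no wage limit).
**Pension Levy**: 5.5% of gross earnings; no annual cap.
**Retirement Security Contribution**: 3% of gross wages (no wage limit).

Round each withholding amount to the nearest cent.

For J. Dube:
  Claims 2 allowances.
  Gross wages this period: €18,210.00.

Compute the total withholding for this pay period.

Earnings Tax: taxable = €18,210.00 − 2×€956.00 = €16,298.00
  €1,012.00 + 18.93% × (€16,298.00 − €9,200.00) = €1,012.00 + 18.93% × €7,098.00 = €2,355.65
Long-Term Care Levy: 2.42% × €18,210.00 = €440.68
Pension Levy: 5.5% × €18,210.00 = €1,001.55
Retirement Security Contribution: 3% × €18,210.00 = €546.30
Total: €2,355.65 + €440.68 + €1,001.55 + €546.30 = €4,344.18

€4,344.18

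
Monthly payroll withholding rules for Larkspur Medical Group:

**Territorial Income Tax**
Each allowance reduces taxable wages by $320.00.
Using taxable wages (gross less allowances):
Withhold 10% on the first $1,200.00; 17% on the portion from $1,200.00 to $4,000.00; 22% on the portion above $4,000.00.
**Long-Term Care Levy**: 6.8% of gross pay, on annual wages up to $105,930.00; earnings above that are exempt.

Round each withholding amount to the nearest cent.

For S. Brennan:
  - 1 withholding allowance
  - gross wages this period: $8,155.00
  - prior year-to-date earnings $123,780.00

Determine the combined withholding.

Territorial Income Tax: taxable = $8,155.00 − 1×$320.00 = $7,835.00
  $596.00 + 22% × ($7,835.00 − $4,000.00) = $596.00 + 22% × $3,835.00 = $1,439.70
Long-Term Care Levy: YTD $123,780.00 ≥ cap $105,930.00 → $0.00
Total: $1,439.70 + $0.00 = $1,439.70

$1,439.70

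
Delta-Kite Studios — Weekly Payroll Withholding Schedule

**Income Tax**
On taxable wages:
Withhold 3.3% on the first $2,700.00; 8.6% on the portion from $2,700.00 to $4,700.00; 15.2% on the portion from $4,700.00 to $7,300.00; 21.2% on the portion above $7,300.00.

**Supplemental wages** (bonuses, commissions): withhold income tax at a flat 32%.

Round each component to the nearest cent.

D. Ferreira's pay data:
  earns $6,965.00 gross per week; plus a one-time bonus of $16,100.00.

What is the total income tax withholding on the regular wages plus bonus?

Income Tax: taxable = $6,965.00
  $261.10 + 15.2% × ($6,965.00 − $4,700.00) = $261.10 + 15.2% × $2,265.00 = $605.38
Supplemental (32% flat on bonus): 32% × $16,100.00 = $5,152.00
Total income tax: $605.38 + $5,152.00 = $5,757.38

$5,757.38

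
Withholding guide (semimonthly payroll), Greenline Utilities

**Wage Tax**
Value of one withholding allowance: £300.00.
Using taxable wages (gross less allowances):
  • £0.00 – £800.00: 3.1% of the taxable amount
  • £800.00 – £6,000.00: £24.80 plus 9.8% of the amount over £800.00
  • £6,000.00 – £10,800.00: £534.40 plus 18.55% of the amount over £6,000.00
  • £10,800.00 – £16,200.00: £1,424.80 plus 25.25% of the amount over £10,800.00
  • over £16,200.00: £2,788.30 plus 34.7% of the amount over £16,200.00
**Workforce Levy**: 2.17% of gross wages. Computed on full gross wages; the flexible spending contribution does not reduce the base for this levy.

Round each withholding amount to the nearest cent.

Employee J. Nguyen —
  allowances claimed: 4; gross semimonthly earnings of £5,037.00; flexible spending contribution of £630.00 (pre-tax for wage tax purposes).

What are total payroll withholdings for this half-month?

£369.99

Wage Tax: taxable = £5,037.00 − £630.00 − 4×£300.00 = £3,207.00
  £24.80 + 9.8% × (£3,207.00 − £800.00) = £24.80 + 9.8% × £2,407.00 = £260.69
Workforce Levy: 2.17% × £5,037.00 = £109.30
Total: £260.69 + £109.30 = £369.99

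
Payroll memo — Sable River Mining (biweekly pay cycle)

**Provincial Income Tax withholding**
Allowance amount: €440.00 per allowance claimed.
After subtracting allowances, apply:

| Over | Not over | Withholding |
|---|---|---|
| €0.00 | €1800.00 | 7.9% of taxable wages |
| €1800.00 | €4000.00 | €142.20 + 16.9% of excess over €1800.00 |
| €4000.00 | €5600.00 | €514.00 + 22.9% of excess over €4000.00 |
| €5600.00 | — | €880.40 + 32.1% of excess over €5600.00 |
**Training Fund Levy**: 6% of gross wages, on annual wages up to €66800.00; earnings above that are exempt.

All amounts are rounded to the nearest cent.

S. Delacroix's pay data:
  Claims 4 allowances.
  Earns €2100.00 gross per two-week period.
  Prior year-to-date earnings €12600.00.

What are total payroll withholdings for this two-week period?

€152.86

Provincial Income Tax: taxable = €2100.00 − 4×€440.00 = €340.00
  7.9% × €340.00 = €26.86
Training Fund Levy: 6% × €2100.00 = €126.00
Total: €26.86 + €126.00 = €152.86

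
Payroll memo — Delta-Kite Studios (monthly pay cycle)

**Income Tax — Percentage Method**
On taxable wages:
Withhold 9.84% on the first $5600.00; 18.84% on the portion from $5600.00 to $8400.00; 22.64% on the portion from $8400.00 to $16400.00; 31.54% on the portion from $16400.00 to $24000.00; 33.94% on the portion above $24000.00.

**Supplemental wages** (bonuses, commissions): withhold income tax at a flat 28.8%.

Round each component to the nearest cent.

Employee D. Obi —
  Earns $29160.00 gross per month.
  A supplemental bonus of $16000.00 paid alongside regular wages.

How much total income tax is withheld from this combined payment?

$11646.10

Income Tax: taxable = $29160.00
  $5286.80 + 33.94% × ($29160.00 − $24000.00) = $5286.80 + 33.94% × $5160.00 = $7038.10
Supplemental (28.8% flat on bonus): 28.8% × $16000.00 = $4608.00
Total income tax: $7038.10 + $4608.00 = $11646.10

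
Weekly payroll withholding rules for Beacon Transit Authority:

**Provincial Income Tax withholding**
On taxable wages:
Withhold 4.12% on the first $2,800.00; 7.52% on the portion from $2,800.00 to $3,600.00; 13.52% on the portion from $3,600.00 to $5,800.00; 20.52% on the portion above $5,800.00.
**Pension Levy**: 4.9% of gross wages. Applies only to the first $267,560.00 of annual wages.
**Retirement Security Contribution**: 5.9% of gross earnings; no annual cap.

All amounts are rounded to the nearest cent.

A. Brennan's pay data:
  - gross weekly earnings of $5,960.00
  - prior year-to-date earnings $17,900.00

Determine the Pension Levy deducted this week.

$292.04

Pension Levy: 4.9% × $5,960.00 = $292.04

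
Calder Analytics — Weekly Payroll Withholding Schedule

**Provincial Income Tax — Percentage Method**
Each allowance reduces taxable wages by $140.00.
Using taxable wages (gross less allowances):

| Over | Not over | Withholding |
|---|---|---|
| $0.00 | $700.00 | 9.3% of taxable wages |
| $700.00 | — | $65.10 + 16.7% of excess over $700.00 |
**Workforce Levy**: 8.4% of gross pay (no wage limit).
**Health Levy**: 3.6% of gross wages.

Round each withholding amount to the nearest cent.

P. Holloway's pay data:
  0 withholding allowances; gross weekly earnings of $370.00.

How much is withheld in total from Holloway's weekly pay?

Provincial Income Tax: taxable = $370.00
  9.3% × $370.00 = $34.41
Workforce Levy: 8.4% × $370.00 = $31.08
Health Levy: 3.6% × $370.00 = $13.32
Total: $34.41 + $31.08 + $13.32 = $78.81

$78.81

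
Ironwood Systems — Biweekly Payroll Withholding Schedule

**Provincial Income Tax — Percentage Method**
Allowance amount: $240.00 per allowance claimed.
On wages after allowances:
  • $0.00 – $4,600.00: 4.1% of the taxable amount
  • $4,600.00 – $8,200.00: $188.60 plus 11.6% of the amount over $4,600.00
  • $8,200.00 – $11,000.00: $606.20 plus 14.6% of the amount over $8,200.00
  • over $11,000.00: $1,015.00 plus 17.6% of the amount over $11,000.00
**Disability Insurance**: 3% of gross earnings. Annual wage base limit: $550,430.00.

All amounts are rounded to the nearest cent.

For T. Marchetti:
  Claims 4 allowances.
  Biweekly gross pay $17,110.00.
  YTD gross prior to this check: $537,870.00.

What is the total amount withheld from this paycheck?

Provincial Income Tax: taxable = $17,110.00 − 4×$240.00 = $16,150.00
  $1,015.00 + 17.6% × ($16,150.00 − $11,000.00) = $1,015.00 + 17.6% × $5,150.00 = $1,921.40
Disability Insurance: cap $550,430.00 − YTD $537,870.00 = $12,560.00 subject; 3% × $12,560.00 = $376.80
Total: $1,921.40 + $376.80 = $2,298.20

$2,298.20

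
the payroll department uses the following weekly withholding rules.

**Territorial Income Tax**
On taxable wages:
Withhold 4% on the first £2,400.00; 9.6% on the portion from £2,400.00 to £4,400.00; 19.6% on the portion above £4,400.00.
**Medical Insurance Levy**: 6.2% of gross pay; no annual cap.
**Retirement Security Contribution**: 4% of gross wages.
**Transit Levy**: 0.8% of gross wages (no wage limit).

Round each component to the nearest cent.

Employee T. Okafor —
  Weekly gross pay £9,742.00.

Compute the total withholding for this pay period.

Territorial Income Tax: taxable = £9,742.00
  £288.00 + 19.6% × (£9,742.00 − £4,400.00) = £288.00 + 19.6% × £5,342.00 = £1,335.03
Medical Insurance Levy: 6.2% × £9,742.00 = £604.00
Retirement Security Contribution: 4% × £9,742.00 = £389.68
Transit Levy: 0.8% × £9,742.00 = £77.94
Total: £1,335.03 + £604.00 + £389.68 + £77.94 = £2,406.65

£2,406.65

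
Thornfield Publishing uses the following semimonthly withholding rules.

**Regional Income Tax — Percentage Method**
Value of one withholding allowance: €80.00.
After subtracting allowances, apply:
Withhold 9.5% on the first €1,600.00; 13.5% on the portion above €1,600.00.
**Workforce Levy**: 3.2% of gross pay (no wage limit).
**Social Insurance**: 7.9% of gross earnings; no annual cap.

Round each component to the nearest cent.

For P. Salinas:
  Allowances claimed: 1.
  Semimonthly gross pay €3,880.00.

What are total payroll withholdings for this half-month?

Regional Income Tax: taxable = €3,880.00 − 1×€80.00 = €3,800.00
  €152.00 + 13.5% × (€3,800.00 − €1,600.00) = €152.00 + 13.5% × €2,200.00 = €449.00
Workforce Levy: 3.2% × €3,880.00 = €124.16
Social Insurance: 7.9% × €3,880.00 = €306.52
Total: €449.00 + €124.16 + €306.52 = €879.68

€879.68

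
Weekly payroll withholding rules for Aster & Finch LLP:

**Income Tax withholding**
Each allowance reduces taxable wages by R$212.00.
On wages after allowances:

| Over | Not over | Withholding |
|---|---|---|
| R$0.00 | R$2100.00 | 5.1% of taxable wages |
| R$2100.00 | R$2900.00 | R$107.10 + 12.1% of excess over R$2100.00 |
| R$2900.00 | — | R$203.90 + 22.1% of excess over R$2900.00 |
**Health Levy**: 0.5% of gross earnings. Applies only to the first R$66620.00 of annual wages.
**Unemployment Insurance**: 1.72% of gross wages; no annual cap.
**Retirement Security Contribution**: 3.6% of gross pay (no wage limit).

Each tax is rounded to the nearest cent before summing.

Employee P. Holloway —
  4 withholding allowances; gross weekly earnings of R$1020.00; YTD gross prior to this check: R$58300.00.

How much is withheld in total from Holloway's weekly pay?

R$68.13

Income Tax: taxable = R$1020.00 − 4×R$212.00 = R$172.00
  5.1% × R$172.00 = R$8.77
Health Levy: 0.5% × R$1020.00 = R$5.10
Unemployment Insurance: 1.72% × R$1020.00 = R$17.54
Retirement Security Contribution: 3.6% × R$1020.00 = R$36.72
Total: R$8.77 + R$5.10 + R$17.54 + R$36.72 = R$68.13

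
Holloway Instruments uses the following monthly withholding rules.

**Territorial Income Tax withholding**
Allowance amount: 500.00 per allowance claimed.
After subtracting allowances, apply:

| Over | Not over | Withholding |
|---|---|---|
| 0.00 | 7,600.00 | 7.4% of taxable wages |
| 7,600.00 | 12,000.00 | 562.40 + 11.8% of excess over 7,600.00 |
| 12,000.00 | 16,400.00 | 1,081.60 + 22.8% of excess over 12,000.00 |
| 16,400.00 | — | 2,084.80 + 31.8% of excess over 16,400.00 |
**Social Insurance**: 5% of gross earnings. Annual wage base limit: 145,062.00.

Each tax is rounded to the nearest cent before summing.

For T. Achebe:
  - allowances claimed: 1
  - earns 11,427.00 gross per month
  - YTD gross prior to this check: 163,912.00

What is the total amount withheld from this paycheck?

954.99

Territorial Income Tax: taxable = 11,427.00 − 1×500.00 = 10,927.00
  562.40 + 11.8% × (10,927.00 − 7,600.00) = 562.40 + 11.8% × 3,327.00 = 954.99
Social Insurance: YTD 163,912.00 ≥ cap 145,062.00 → 0.00
Total: 954.99 + 0.00 = 954.99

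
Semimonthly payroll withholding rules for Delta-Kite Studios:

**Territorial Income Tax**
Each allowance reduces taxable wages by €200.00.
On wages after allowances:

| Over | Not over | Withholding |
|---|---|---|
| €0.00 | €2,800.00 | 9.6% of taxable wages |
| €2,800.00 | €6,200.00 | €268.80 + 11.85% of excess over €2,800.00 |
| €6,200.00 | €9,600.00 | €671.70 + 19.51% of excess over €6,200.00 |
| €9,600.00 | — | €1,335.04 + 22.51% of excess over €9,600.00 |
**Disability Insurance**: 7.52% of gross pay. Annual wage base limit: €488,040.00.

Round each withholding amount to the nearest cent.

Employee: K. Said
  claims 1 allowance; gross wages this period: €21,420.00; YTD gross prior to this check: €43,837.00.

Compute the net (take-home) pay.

€15,858.52

Territorial Income Tax: taxable = €21,420.00 − 1×€200.00 = €21,220.00
  €1,335.04 + 22.51% × (€21,220.00 − €9,600.00) = €1,335.04 + 22.51% × €11,620.00 = €3,950.70
Disability Insurance: 7.52% × €21,420.00 = €1,610.78
Total withheld: €3,950.70 + €1,610.78 = €5,561.48
Net pay: €21,420.00 − €5,561.48 = €15,858.52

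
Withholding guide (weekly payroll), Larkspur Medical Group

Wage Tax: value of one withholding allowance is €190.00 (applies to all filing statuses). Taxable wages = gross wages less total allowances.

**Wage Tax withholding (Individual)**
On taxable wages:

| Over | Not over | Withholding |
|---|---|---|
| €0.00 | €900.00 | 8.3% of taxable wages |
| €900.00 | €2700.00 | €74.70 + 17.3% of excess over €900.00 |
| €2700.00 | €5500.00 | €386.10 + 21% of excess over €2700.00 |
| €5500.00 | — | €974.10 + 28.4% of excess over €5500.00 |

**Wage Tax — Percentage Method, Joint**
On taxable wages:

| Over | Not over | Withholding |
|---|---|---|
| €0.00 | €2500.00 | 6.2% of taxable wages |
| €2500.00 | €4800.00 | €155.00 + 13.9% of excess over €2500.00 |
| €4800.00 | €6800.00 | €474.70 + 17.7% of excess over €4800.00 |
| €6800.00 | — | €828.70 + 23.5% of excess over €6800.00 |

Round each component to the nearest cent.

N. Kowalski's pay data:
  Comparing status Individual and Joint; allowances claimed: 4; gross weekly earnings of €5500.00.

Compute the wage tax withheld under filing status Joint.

Wage Tax (Joint): taxable = €5500.00 − 4×€190.00 = €4740.00
  €155.00 + 13.9% × (€4740.00 − €2500.00) = €155.00 + 13.9% × €2240.00 = €466.36

€466.36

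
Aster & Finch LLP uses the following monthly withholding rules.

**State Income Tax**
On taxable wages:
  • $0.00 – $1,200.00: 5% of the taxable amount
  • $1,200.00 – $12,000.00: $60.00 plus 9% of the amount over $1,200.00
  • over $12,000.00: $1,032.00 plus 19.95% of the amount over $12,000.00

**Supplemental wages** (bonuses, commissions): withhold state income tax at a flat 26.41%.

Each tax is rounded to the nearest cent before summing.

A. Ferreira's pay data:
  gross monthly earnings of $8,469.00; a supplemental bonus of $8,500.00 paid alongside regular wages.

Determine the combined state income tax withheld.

State Income Tax: taxable = $8,469.00
  $60.00 + 9% × ($8,469.00 − $1,200.00) = $60.00 + 9% × $7,269.00 = $714.21
Supplemental (26.41% flat on bonus): 26.41% × $8,500.00 = $2,244.85
Total state income tax: $714.21 + $2,244.85 = $2,959.06

$2,959.06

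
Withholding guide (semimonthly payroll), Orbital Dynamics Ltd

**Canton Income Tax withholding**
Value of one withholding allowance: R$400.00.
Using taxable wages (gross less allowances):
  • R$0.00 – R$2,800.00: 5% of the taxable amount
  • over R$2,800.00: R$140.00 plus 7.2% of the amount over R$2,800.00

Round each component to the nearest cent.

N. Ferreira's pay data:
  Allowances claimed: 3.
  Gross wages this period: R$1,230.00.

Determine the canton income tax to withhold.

R$1.50

Canton Income Tax: taxable = R$1,230.00 − 3×R$400.00 = R$30.00
  5% × R$30.00 = R$1.50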